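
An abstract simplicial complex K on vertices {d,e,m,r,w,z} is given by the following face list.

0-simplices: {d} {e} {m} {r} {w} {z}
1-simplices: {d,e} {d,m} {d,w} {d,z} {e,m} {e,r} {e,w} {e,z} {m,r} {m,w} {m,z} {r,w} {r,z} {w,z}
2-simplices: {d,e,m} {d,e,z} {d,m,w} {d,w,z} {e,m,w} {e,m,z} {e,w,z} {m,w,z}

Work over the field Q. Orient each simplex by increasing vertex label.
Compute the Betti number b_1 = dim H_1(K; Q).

n_0=6 n_1=14 n_2=8  [Q]
∂1: piv[de,dm,dw,dz,er] rk=5  ker:em,ew,ez,mr,mw,mz,rw,rz,wz
∂2: piv[dem,dez,dmw,dwz,emw,emz] rk=6  ker:ewz,mwz
b_1=(14−5)−6=3

b_1=3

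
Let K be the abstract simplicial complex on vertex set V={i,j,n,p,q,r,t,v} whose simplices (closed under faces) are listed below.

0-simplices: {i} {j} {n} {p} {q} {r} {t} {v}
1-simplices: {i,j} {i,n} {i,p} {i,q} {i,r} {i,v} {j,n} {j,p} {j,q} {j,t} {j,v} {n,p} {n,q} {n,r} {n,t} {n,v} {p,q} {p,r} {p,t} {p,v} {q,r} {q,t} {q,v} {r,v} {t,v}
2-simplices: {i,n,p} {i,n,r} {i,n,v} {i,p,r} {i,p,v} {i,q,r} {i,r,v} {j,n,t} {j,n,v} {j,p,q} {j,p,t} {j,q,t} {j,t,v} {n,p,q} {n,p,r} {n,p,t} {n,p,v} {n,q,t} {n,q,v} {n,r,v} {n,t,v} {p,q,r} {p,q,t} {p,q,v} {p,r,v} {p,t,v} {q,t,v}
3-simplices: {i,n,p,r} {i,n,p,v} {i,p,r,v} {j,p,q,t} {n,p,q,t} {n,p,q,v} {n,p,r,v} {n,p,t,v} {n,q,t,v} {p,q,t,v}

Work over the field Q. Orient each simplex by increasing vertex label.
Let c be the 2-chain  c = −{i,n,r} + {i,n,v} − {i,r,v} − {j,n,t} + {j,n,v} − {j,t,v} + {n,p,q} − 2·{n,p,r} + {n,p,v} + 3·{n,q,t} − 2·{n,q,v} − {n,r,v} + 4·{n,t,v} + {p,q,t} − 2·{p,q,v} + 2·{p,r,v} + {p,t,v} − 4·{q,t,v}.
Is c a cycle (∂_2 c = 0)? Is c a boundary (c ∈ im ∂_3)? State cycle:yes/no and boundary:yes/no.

n_0=8 n_1=25 n_2=27 n_3=10  [Q]
∂1: piv[ij,in,ip,iq,ir,iv,jt] rk=7  ker:jn,jp,jq,jv,np,nq,nr,nt,nv,pq,pr,pt,pv,qr,qt,qv,rv,tv
∂2: piv[inp,inr,inv,ipr,ipv,iqr,irv,jnt,jnv,jpq,jpt,jqt,jtv,npq,npt,nqv,pqr] rk=17  ker:npr,npv,nqt,nrv,ntv,pqt,pqv,prv,ptv,qtv
∂3: piv[inpr,inpv,iprv,jpqt,npqt,npqv,nprv,nptv,nqtv] rk=9  ker:pqtv
∂2c = 0
c vs im∂3: residual ≠ 0 ⇒ not boundary

cycle:yes boundary:no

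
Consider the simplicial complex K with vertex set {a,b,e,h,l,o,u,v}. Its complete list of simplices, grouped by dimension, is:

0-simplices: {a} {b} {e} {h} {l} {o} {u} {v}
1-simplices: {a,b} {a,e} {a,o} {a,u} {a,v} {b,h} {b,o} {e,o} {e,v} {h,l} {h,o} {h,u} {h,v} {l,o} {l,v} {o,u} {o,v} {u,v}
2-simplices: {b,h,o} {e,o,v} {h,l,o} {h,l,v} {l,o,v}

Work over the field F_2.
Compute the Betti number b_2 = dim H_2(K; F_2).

b_2=0

n_0=8 n_1=18 n_2=5  [Z2]
∂1: piv[ab,ae,ao,au,av,bh,hl] rk=7  ker:bo,eo,ev,ho,hu,hv,lo,lv,ou,ov,uv
∂2: piv[bho,eov,hlo,hlv,lov] rk=5
b_2=(5−5)−0=0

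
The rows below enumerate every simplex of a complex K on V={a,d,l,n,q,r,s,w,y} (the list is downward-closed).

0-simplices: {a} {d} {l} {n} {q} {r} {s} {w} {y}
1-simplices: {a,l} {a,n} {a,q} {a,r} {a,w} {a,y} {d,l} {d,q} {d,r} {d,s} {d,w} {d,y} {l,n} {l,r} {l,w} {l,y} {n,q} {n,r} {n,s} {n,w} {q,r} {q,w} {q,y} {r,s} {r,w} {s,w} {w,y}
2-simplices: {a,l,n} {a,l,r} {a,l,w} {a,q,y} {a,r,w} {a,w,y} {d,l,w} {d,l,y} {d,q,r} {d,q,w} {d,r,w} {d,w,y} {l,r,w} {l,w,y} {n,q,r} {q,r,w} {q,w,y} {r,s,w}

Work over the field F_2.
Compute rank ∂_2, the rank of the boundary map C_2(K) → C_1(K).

rank∂_2=15

n_0=9 n_1=27 n_2=18  [Z2]
∂1: piv[al,an,aq,ar,aw,ay,dl,ds] rk=8  ker:dq,dr,dw,dy,ln,lr,lw,ly,nq,nr,ns,nw,qr,qw,qy,rs,rw,sw,wy
∂2: piv[aln,alr,alw,aqy,arw,awy,dlw,dly,dqr,dqw,drw,dwy,nqr,qwy,rsw] rk=15  ker:lrw,lwy,qrw
rk∂_2=15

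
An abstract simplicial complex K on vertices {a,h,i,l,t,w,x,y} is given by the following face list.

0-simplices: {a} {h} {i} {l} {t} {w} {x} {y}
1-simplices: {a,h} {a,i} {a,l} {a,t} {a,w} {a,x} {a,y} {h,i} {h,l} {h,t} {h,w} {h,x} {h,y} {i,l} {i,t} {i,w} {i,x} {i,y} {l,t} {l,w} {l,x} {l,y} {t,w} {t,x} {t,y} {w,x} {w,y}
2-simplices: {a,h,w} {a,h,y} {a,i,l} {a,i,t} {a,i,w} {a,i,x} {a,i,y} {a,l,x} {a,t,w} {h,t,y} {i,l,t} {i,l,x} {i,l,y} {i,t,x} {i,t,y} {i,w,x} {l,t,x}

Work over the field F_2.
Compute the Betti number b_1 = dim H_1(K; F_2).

n_0=8 n_1=27 n_2=17  [Z2]
∂1: piv[ah,ai,al,at,aw,ax,ay] rk=7  ker:hi,hl,ht,hw,hx,hy,il,it,iw,ix,iy,lt,lw,lx,ly,tw,tx,ty,wx,wy
∂2: piv[ahw,ahy,ail,ait,aiw,aix,aiy,alx,atw,hty,ilt,ily,itx,ity,iwx] rk=15  ker:ilx,ltx
b_1=(27−7)−15=5

b_1=5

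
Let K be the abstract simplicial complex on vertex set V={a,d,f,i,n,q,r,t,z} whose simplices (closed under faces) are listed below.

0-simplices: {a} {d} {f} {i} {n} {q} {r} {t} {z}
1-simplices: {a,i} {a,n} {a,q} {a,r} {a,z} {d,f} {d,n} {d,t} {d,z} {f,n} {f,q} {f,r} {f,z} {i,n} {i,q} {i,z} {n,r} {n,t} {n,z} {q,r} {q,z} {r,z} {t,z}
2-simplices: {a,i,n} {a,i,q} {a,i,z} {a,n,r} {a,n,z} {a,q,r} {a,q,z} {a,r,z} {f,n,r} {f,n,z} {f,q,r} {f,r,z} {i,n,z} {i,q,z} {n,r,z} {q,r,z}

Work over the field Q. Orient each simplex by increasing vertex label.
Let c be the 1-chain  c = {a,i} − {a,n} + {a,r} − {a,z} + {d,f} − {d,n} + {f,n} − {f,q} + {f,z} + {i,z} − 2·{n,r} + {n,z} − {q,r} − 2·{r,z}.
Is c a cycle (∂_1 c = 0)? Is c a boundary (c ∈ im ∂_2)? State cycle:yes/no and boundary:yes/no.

cycle:yes boundary:no

n_0=9 n_1=23 n_2=16  [Q]
∂1: piv[ai,an,aq,ar,az,df,dn,dt] rk=8  ker:dz,fn,fq,fr,fz,in,iq,iz,nr,nt,nz,qr,qz,rz,tz
∂2: piv[ain,aiq,aiz,anr,anz,aqr,aqz,arz,fnr,fnz,fqr] rk=11  ker:frz,inz,iqz,nrz,qrz
∂1c = 0
c vs im∂2: residual ≠ 0 ⇒ not boundary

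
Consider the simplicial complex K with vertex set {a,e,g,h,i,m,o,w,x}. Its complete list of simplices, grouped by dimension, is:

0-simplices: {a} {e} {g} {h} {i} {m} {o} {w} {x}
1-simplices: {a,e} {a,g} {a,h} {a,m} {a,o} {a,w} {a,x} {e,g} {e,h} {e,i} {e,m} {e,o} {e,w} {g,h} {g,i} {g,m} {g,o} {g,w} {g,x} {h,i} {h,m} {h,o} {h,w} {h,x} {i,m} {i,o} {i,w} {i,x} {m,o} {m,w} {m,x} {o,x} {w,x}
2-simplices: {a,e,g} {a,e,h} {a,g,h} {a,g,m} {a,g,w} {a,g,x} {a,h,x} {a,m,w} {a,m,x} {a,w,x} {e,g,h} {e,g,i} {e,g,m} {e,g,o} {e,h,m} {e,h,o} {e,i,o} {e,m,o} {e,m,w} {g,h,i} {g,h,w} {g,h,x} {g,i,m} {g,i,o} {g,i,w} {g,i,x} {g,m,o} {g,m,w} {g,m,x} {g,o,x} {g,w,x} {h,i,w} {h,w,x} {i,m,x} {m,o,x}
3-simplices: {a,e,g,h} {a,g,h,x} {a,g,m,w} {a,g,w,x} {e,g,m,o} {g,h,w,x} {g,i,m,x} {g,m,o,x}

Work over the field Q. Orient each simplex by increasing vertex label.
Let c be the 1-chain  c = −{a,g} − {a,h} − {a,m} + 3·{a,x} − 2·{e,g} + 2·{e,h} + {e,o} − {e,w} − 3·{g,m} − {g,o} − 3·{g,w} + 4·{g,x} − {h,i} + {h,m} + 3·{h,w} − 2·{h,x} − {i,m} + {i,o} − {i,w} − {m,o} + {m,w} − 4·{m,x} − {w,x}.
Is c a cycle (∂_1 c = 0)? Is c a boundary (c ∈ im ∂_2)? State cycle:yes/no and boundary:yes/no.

cycle:yes boundary:yes

n_0=9 n_1=33 n_2=35 n_3=8  [Q]
∂1: piv[ae,ag,ah,am,ao,aw,ax,ei] rk=8  ker:eg,eh,em,eo,ew,gh,gi,gm,go,gw,gx,hi,hm,ho,hw,hx,im,io,iw,ix,mo,mw,mx,ox,wx
∂2: piv[aeg,aeh,agh,agm,agw,agx,ahx,amw,amx,awx,egi,egm,ego,ehm,eho,eio,emo,emw,ghi,ghw,gim,giw,gix,gox] rk=24  ker:egh,ghx,gio,gmo,gmw,gmx,gwx,hiw,hwx,imx,mox
∂3: piv[aegh,aghx,agmw,agwx,egmo,ghwx,gimx,gmox] rk=8
∂1c = 0
c vs im∂2: reduces to 0 ⇒ boundary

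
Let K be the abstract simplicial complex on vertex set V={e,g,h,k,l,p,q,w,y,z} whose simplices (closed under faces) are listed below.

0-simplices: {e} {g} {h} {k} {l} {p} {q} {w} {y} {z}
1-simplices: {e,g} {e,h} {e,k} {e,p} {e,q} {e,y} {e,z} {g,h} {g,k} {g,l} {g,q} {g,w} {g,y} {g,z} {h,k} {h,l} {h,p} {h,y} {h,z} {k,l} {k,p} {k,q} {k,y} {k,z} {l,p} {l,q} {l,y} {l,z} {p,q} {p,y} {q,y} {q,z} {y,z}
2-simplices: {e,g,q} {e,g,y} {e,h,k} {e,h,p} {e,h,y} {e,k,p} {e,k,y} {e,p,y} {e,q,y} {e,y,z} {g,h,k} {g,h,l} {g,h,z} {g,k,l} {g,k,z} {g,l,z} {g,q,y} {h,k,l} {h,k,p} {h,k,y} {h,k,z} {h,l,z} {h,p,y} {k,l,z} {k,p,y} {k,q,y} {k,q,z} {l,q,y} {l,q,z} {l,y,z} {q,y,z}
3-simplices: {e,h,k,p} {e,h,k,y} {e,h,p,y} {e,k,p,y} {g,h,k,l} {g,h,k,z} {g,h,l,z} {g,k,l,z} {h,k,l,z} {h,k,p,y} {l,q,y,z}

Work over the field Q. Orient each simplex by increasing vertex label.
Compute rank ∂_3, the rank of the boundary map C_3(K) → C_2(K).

n_0=10 n_1=33 n_2=31 n_3=11  [Q]
∂1: piv[eg,eh,ek,ep,eq,ey,ez,gl,gw] rk=9  ker:gh,gk,gq,gy,gz,hk,hl,hp,hy,hz,kl,kp,kq,ky,kz,lp,lq,ly,lz,pq,py,qy,qz,yz
∂2: piv[egq,egy,ehk,ehp,ehy,ekp,eky,epy,eqy,eyz,ghk,ghl,ghz,gkl,gkz,glz,kqy,kqz,lqy,lqz,lyz] rk=21  ker:gqy,hkl,hkp,hky,hkz,hlz,hpy,klz,kpy,qyz
∂3: piv[ehkp,ehky,ehpy,ekpy,ghkl,ghkz,ghlz,gklz,lqyz] rk=9  ker:hklz,hkpy
rk∂_3=9

rank∂_3=9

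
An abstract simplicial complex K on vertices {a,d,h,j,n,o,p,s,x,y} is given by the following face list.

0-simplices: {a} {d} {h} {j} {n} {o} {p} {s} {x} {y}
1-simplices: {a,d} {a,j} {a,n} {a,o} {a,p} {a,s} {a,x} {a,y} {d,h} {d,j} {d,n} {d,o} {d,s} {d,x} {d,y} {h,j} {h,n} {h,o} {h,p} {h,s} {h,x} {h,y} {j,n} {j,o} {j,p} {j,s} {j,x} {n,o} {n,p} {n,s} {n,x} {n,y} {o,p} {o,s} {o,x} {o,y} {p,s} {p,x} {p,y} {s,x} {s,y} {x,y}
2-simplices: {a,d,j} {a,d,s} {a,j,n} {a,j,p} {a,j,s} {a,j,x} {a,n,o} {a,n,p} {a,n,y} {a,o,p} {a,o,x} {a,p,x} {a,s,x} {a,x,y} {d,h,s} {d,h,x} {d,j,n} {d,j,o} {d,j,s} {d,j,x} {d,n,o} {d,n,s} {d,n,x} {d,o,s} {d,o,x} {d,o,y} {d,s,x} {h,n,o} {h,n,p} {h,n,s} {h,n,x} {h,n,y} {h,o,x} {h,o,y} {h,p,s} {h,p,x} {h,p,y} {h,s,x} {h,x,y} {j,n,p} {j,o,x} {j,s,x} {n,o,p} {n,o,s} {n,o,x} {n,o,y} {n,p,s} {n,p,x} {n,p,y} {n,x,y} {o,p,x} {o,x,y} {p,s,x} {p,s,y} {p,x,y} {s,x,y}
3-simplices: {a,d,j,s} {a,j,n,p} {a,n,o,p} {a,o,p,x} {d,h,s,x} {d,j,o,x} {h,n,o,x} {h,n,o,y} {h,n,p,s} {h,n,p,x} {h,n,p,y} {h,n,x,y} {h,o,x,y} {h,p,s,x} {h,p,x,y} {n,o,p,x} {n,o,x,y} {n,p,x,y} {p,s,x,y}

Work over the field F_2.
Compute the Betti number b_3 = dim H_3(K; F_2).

b_3=2

n_0=10 n_1=42 n_2=56 n_3=19  [Z2]
∂1: piv[ad,aj,an,ao,ap,as,ax,ay,dh] rk=9  ker:dj,dn,do,ds,dx,dy,hj,hn,ho,hp,hs,hx,hy,jn,jo,jp,js,jx,no,np,ns,nx,ny,op,os,ox,oy,ps,px,py,sx,sy,xy
∂2: piv[adj,ads,ajn,ajp,ajs,ajx,ano,anp,any,aop,aox,apx,asx,axy,dhs,dhx,djn,djo,djx,dno,dns,dnx,dos,doy,hno,hnp,hns,hny,hoy,hps,hpy,psy] rk=32  ker:djs,dox,dsx,hnx,hox,hpx,hsx,hxy,jnp,jox,jsx,nop,nos,nox,noy,nps,npx,npy,nxy,opx,oxy,psx,pxy,sxy
∂3: piv[adjs,ajnp,anop,aopx,dhsx,djox,hnox,hnoy,hnps,hnpx,hnpy,hnxy,hoxy,hpsx,hpxy,nopx,psxy] rk=17  ker:noxy,npxy
b_3=(19−17)−0=2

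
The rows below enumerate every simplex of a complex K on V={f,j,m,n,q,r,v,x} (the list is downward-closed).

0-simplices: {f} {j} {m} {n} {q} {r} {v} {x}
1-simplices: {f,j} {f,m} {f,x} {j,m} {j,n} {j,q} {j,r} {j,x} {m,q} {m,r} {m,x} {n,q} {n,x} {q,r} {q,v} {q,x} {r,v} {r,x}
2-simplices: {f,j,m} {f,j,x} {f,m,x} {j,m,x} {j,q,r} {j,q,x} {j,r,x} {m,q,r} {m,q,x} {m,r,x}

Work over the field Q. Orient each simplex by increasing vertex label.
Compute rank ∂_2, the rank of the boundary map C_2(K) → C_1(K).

rank∂_2=8

n_0=8 n_1=18 n_2=10  [Q]
∂1: piv[fj,fm,fx,jn,jq,jr,qv] rk=7  ker:jm,jx,mq,mr,mx,nq,nx,qr,qx,rv,rx
∂2: piv[fjm,fjx,fmx,jqr,jqx,jrx,mqr,mqx] rk=8  ker:jmx,mrx
rk∂_2=8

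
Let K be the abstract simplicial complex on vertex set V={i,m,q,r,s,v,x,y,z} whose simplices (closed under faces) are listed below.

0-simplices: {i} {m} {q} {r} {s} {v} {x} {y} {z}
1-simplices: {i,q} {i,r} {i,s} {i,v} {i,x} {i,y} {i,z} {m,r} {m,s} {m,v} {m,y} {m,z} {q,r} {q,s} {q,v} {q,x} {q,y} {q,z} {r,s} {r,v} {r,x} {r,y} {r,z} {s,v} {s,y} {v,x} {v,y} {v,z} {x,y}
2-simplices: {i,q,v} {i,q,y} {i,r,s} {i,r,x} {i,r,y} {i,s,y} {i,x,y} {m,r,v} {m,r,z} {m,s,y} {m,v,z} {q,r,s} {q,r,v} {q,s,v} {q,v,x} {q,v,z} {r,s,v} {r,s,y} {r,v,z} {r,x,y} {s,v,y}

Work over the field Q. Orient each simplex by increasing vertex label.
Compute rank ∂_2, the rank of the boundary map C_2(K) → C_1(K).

n_0=9 n_1=29 n_2=21  [Q]
∂1: piv[iq,ir,is,iv,ix,iy,iz,mr] rk=8  ker:ms,mv,my,mz,qr,qs,qv,qx,qy,qz,rs,rv,rx,ry,rz,sv,sy,vx,vy,vz,xy
∂2: piv[iqv,iqy,irs,irx,iry,isy,ixy,mrv,mrz,msy,mvz,qrs,qrv,qsv,qvx,qvz,svy] rk=17  ker:rsv,rsy,rvz,rxy
rk∂_2=17

rank∂_2=17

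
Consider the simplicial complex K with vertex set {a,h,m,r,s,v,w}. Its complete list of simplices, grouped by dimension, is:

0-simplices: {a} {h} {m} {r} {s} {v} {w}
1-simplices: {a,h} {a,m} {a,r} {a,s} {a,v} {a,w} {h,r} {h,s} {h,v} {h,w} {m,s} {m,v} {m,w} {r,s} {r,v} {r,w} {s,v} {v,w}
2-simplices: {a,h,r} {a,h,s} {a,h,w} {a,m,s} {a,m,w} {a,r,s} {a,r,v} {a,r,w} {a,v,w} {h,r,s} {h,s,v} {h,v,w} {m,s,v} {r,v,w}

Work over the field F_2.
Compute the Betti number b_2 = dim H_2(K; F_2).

b_2=2

n_0=7 n_1=18 n_2=14  [Z2]
∂1: piv[ah,am,ar,as,av,aw] rk=6  ker:hr,hs,hv,hw,ms,mv,mw,rs,rv,rw,sv,vw
∂2: piv[ahr,ahs,ahw,ams,amw,ars,arv,arw,avw,hsv,hvw,msv] rk=12  ker:hrs,rvw
b_2=(14−12)−0=2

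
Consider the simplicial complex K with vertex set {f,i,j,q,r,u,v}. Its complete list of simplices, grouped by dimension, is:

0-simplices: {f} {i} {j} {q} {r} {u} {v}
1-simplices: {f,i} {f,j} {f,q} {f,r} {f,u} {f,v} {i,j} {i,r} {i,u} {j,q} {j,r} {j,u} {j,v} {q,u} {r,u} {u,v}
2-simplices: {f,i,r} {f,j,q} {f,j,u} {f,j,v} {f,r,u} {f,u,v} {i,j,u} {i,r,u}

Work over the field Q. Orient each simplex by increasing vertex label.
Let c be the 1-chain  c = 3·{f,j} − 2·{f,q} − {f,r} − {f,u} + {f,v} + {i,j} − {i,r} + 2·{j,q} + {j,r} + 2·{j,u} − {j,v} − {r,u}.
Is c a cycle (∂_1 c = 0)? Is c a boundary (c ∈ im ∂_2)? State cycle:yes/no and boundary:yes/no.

cycle:yes boundary:no

n_0=7 n_1=16 n_2=8  [Q]
∂1: piv[fi,fj,fq,fr,fu,fv] rk=6  ker:ij,ir,iu,jq,jr,ju,jv,qu,ru,uv
∂2: piv[fir,fjq,fju,fjv,fru,fuv,iju,iru] rk=8
∂1c = 0
c vs im∂2: residual ≠ 0 ⇒ not boundary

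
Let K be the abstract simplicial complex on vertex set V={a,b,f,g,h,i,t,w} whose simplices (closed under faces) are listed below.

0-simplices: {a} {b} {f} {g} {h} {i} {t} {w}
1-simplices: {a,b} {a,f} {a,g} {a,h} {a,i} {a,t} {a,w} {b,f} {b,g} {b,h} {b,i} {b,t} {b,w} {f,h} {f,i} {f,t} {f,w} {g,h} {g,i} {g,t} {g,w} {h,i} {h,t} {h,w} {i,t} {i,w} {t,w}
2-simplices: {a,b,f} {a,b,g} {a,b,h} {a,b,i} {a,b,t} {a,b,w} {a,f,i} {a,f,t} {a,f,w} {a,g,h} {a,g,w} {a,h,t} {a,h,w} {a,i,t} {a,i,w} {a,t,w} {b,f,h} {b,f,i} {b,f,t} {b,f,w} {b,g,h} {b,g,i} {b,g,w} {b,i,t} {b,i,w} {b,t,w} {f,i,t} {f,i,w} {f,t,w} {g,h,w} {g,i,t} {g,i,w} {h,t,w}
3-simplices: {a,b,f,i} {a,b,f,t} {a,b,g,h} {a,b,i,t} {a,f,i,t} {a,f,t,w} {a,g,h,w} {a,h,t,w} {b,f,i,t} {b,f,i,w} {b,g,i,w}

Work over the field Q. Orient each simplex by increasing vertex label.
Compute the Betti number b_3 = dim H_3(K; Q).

b_3=1

n_0=8 n_1=27 n_2=33 n_3=11  [Q]
∂1: piv[ab,af,ag,ah,ai,at,aw] rk=7  ker:bf,bg,bh,bi,bt,bw,fh,fi,ft,fw,gh,gi,gt,gw,hi,ht,hw,it,iw,tw
∂2: piv[abf,abg,abh,abi,abt,abw,afi,aft,afw,agh,agw,aht,ahw,ait,aiw,atw,bfh,bgi,git] rk=19  ker:bfi,bft,bfw,bgh,bgw,bit,biw,btw,fit,fiw,ftw,ghw,giw,htw
∂3: piv[abfi,abft,abgh,abit,afit,aftw,aghw,ahtw,bfiw,bgiw] rk=10  ker:bfit
b_3=(11−10)−0=1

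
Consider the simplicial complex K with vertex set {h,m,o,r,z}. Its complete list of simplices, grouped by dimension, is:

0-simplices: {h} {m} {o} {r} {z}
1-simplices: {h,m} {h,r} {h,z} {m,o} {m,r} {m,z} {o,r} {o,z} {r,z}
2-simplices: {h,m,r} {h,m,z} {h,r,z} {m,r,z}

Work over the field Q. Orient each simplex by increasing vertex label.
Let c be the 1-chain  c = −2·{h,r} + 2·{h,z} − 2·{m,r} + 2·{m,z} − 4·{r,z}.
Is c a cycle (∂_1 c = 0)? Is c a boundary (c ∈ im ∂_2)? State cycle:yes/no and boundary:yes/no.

cycle:yes boundary:yes

n_0=5 n_1=9 n_2=4  [Q]
∂1: piv[hm,hr,hz,mo] rk=4  ker:mr,mz,or,oz,rz
∂2: piv[hmr,hmz,hrz] rk=3  ker:mrz
∂1c = 0
c vs im∂2: reduces to 0 ⇒ boundary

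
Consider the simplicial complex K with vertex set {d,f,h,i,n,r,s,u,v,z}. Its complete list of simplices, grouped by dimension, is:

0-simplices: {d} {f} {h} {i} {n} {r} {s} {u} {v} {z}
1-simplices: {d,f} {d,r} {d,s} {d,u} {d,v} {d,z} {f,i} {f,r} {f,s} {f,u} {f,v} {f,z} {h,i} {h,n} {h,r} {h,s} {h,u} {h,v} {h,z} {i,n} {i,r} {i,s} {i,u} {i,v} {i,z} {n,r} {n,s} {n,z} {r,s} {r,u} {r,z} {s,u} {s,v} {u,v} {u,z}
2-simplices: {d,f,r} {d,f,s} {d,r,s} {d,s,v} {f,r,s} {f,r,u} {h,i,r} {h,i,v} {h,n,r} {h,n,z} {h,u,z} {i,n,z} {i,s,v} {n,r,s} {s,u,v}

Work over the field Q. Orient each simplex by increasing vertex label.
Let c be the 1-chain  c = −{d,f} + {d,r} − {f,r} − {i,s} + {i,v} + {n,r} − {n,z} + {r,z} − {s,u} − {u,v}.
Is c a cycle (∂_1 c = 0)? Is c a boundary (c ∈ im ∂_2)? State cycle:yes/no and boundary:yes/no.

n_0=10 n_1=35 n_2=15  [Q]
∂1: piv[df,dr,ds,du,dv,dz,fi,hi,hn] rk=9  ker:fr,fs,fu,fv,fz,hr,hs,hu,hv,hz,in,ir,is,iu,iv,iz,nr,ns,nz,rs,ru,rz,su,sv,uv,uz
∂2: piv[dfr,dfs,drs,dsv,fru,hir,hiv,hnr,hnz,huz,inz,isv,nrs,suv] rk=14  ker:frs
∂1c = 0
c vs im∂2: residual ≠ 0 ⇒ not boundary

cycle:yes boundary:no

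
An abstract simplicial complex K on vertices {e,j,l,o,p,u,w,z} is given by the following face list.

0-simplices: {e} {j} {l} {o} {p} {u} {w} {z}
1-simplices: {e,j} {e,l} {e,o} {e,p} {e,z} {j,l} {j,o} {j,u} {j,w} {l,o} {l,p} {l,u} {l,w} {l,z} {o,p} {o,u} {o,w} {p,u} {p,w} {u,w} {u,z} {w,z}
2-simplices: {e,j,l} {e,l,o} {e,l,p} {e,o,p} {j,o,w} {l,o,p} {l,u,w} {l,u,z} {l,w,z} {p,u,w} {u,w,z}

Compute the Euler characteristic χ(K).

χ(K)=-3

n_0=8 n_1=22 n_2=11
χ=+8−22+11=-3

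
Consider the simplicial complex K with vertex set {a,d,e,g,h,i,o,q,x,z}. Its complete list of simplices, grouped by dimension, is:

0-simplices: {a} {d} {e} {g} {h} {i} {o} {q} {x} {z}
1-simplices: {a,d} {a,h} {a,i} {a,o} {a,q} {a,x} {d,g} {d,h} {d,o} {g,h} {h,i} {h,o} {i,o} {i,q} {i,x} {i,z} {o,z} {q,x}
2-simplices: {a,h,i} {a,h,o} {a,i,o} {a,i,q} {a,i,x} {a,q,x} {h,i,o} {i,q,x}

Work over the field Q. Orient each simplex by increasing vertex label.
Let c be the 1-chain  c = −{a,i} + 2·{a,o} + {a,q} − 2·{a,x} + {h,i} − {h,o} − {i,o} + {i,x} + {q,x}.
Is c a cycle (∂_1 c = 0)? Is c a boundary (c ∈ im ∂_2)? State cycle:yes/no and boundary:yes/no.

cycle:yes boundary:yes

n_0=10 n_1=18 n_2=8  [Q]
∂1: piv[ad,ah,ai,ao,aq,ax,dg,iz] rk=8  ker:dh,do,gh,hi,ho,io,iq,ix,oz,qx
∂2: piv[ahi,aho,aio,aiq,aix,aqx] rk=6  ker:hio,iqx
∂1c = 0
c vs im∂2: reduces to 0 ⇒ boundary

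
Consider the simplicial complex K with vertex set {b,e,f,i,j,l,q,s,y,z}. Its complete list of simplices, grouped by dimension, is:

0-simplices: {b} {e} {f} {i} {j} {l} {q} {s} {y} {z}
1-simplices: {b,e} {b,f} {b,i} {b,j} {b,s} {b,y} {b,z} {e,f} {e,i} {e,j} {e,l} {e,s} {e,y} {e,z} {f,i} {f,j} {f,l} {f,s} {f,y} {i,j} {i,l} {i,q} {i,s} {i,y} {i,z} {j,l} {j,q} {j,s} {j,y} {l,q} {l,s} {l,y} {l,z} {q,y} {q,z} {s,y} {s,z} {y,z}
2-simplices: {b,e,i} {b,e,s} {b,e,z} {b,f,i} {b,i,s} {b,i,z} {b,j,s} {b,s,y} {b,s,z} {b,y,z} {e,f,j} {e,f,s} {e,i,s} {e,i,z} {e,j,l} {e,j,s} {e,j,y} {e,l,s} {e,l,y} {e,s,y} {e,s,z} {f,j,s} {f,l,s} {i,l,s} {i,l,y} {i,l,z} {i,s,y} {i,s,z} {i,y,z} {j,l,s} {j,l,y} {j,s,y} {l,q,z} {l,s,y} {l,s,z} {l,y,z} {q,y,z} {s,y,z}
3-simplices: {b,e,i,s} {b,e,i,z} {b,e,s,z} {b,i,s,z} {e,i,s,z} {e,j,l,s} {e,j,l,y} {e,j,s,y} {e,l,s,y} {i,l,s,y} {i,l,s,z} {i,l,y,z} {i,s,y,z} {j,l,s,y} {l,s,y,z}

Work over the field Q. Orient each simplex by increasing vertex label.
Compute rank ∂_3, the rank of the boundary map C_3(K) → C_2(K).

n_0=10 n_1=38 n_2=38 n_3=15  [Q]
∂1: piv[be,bf,bi,bj,bs,by,bz,el,iq] rk=9  ker:ef,ei,ej,es,ey,ez,fi,fj,fl,fs,fy,ij,il,is,iy,iz,jl,jq,js,jy,lq,ls,ly,lz,qy,qz,sy,sz,yz
∂2: piv[bei,bes,bez,bfi,bis,biz,bjs,bsy,bsz,byz,efj,efs,ejl,ejs,ejy,els,ely,esy,fls,ils,ily,ilz,lqz,qyz] rk=24  ker:eis,eiz,esz,fjs,isy,isz,iyz,jls,jly,jsy,lsy,lsz,lyz,syz
∂3: piv[beis,beiz,besz,bisz,ejls,ejly,ejsy,elsy,ilsy,ilsz,ilyz,isyz] rk=12  ker:eisz,jlsy,lsyz
rk∂_3=12

rank∂_3=12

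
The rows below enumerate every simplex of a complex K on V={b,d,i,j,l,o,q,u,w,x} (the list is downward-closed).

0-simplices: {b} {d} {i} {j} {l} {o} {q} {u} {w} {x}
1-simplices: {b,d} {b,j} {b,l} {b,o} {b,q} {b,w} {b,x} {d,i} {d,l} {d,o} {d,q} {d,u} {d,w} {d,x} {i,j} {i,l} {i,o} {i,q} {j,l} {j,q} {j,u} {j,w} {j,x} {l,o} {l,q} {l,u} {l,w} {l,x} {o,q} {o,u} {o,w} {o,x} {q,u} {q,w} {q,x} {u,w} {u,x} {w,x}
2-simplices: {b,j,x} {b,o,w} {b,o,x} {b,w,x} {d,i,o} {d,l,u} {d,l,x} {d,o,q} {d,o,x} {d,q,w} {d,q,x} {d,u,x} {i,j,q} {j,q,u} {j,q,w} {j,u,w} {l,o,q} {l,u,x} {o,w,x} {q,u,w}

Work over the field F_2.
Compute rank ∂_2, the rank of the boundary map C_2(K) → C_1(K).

n_0=10 n_1=38 n_2=20  [Z2]
∂1: piv[bd,bj,bl,bo,bq,bw,bx,di,du] rk=9  ker:dl,do,dq,dw,dx,ij,il,io,iq,jl,jq,ju,jw,jx,lo,lq,lu,lw,lx,oq,ou,ow,ox,qu,qw,qx,uw,ux,wx
∂2: piv[bjx,bow,box,bwx,dio,dlu,dlx,doq,dox,dqw,dqx,dux,ijq,jqu,jqw,juw,loq] rk=17  ker:lux,owx,quw
rk∂_2=17

rank∂_2=17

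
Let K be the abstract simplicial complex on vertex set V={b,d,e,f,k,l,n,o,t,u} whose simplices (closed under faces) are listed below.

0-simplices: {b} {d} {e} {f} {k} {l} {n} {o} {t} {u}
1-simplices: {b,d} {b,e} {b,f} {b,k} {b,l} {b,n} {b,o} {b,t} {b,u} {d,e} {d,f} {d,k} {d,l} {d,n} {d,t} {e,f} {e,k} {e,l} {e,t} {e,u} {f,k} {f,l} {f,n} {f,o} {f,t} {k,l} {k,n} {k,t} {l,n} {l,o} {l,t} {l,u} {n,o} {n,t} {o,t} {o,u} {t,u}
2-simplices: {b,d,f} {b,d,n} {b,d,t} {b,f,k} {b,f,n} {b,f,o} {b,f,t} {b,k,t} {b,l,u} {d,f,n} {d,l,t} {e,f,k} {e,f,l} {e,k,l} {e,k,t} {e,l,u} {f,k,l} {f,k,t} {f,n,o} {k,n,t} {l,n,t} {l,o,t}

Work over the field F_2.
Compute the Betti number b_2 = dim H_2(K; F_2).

b_2=3

n_0=10 n_1=37 n_2=22  [Z2]
∂1: piv[bd,be,bf,bk,bl,bn,bo,bt,bu] rk=9  ker:de,df,dk,dl,dn,dt,ef,ek,el,et,eu,fk,fl,fn,fo,ft,kl,kn,kt,ln,lo,lt,lu,no,nt,ot,ou,tu
∂2: piv[bdf,bdn,bdt,bfk,bfn,bfo,bft,bkt,blu,dlt,efk,efl,ekl,ekt,elu,fno,knt,lnt,lot] rk=19  ker:dfn,fkl,fkt
b_2=(22−19)−0=3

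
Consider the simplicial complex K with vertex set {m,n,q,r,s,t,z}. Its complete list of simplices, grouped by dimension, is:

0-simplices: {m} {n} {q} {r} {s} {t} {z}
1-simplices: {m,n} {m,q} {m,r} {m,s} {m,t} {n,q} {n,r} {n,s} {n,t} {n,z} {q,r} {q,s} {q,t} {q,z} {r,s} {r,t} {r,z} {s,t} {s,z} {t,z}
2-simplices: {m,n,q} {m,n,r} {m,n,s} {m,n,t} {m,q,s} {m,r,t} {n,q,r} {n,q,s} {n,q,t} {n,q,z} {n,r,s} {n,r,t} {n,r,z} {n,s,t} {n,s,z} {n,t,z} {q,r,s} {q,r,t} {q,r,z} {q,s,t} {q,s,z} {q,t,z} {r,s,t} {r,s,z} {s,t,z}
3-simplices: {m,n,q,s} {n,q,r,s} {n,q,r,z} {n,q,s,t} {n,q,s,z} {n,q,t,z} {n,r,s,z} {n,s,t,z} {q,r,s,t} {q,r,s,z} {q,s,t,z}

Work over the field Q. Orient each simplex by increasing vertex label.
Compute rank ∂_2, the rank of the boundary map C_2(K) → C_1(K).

n_0=7 n_1=20 n_2=25 n_3=11  [Q]
∂1: piv[mn,mq,mr,ms,mt,nz] rk=6  ker:nq,nr,ns,nt,qr,qs,qt,qz,rs,rt,rz,st,sz,tz
∂2: piv[mnq,mnr,mns,mnt,mqs,mrt,nqr,nqt,nqz,nrs,nrz,nst,nsz,ntz] rk=14  ker:nqs,nrt,qrs,qrt,qrz,qst,qsz,qtz,rst,rsz,stz
∂3: piv[mnqs,nqrs,nqrz,nqst,nqsz,nqtz,nrsz,nstz,qrst] rk=9  ker:qrsz,qstz
rk∂_2=14

rank∂_2=14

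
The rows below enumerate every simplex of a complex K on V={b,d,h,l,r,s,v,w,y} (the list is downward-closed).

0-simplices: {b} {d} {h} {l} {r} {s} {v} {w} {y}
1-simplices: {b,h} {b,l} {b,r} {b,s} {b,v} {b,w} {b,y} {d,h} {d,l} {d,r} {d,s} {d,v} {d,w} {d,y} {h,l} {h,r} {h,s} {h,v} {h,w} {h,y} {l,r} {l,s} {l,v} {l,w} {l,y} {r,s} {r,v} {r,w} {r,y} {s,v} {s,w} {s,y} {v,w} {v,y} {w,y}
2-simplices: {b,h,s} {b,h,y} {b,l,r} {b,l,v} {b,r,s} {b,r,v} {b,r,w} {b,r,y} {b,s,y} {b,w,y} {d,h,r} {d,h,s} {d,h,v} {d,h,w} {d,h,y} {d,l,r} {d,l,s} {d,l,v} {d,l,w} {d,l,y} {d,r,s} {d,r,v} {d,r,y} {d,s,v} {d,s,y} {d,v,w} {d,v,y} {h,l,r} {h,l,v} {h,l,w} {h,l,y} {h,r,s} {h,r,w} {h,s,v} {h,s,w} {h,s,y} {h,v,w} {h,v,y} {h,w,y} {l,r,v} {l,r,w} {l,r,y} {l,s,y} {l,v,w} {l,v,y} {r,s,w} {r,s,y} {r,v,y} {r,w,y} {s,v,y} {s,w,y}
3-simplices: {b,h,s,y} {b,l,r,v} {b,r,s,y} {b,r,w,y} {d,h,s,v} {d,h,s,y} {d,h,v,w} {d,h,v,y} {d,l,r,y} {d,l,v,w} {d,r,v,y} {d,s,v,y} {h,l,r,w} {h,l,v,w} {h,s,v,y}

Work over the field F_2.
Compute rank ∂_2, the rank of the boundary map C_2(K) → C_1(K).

n_0=9 n_1=35 n_2=51 n_3=15  [Z2]
∂1: piv[bh,bl,br,bs,bv,bw,by,dh] rk=8  ker:dl,dr,ds,dv,dw,dy,hl,hr,hs,hv,hw,hy,lr,ls,lv,lw,ly,rs,rv,rw,ry,sv,sw,sy,vw,vy,wy
∂2: piv[bhs,bhy,blr,blv,brs,brv,brw,bry,bsy,bwy,dhr,dhs,dhv,dhw,dhy,dlr,dls,dlv,dlw,dly,drs,dsv,dvw,dvy,hlr,hrw,hsw] rk=27  ker:drv,dry,dsy,hlv,hlw,hly,hrs,hsv,hsy,hvw,hvy,hwy,lrv,lrw,lry,lsy,lvw,lvy,rsw,rsy,rvy,rwy,svy,swy
∂3: piv[bhsy,blrv,brsy,brwy,dhsv,dhsy,dhvw,dhvy,dlry,dlvw,drvy,dsvy,hlrw,hlvw] rk=14  ker:hsvy
rk∂_2=27

rank∂_2=27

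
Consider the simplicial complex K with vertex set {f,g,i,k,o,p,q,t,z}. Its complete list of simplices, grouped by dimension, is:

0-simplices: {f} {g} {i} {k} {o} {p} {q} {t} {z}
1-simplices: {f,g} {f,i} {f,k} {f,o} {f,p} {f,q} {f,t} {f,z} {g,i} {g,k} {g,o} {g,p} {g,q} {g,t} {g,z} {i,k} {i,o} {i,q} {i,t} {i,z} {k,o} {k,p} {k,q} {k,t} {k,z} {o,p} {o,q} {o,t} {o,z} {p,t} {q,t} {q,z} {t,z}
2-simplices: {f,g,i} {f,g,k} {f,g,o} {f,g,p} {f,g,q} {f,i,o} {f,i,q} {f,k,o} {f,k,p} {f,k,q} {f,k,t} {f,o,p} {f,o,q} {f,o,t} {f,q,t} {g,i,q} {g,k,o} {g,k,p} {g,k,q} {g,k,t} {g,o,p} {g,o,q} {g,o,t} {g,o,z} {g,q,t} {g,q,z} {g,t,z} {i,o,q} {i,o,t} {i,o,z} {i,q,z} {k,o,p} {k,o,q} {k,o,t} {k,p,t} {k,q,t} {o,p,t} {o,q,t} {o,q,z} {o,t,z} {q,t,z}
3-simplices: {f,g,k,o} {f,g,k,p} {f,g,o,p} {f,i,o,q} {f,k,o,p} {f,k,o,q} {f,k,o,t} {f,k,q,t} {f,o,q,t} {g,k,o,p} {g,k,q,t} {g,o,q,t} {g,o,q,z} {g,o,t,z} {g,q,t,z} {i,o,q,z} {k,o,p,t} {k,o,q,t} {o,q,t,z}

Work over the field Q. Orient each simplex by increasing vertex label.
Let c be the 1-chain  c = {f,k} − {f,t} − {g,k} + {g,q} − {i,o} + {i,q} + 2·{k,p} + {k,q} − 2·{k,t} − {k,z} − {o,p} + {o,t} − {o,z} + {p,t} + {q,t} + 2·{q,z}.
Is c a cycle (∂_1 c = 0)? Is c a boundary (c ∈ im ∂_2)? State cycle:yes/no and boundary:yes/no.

n_0=9 n_1=33 n_2=41 n_3=19  [Q]
∂1: piv[fg,fi,fk,fo,fp,fq,ft,fz] rk=8  ker:gi,gk,go,gp,gq,gt,gz,ik,io,iq,it,iz,ko,kp,kq,kt,kz,op,oq,ot,oz,pt,qt,qz,tz
∂2: piv[fgi,fgk,fgo,fgp,fgq,fio,fiq,fko,fkp,fkq,fkt,fop,foq,fot,fqt,gkt,goz,gqz,gtz,iot,ioz,kpt] rk=22  ker:giq,gko,gkp,gkq,gop,goq,got,gqt,ioq,iqz,kop,koq,kot,kqt,opt,oqt,oqz,otz,qtz
∂3: piv[fgko,fgkp,fgop,fioq,fkop,fkoq,fkot,fkqt,foqt,gkqt,goqt,goqz,gotz,gqtz,ioqz,kopt] rk=16  ker:gkop,koqt,oqtz
∂1c = 0
c vs im∂2: residual ≠ 0 ⇒ not boundary

cycle:yes boundary:no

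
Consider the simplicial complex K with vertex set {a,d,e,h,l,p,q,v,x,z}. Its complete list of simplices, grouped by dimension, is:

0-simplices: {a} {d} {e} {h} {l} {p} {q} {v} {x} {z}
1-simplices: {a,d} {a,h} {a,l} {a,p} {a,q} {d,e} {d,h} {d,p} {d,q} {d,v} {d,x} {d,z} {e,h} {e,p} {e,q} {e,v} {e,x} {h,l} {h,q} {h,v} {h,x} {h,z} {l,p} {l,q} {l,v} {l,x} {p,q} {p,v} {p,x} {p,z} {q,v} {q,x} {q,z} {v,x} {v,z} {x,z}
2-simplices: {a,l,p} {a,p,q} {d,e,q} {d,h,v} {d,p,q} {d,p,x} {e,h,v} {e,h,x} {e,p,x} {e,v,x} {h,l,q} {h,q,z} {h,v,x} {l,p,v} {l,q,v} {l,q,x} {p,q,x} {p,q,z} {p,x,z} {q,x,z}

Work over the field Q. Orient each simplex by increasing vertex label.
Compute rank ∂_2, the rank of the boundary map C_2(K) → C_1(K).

n_0=10 n_1=36 n_2=20  [Q]
∂1: piv[ad,ah,al,ap,aq,de,dv,dx,dz] rk=9  ker:dh,dp,dq,eh,ep,eq,ev,ex,hl,hq,hv,hx,hz,lp,lq,lv,lx,pq,pv,px,pz,qv,qx,qz,vx,vz,xz
∂2: piv[alp,apq,deq,dhv,dpq,dpx,ehv,ehx,epx,evx,hlq,hqz,lpv,lqv,lqx,pqx,pqz,pxz] rk=18  ker:hvx,qxz
rk∂_2=18

rank∂_2=18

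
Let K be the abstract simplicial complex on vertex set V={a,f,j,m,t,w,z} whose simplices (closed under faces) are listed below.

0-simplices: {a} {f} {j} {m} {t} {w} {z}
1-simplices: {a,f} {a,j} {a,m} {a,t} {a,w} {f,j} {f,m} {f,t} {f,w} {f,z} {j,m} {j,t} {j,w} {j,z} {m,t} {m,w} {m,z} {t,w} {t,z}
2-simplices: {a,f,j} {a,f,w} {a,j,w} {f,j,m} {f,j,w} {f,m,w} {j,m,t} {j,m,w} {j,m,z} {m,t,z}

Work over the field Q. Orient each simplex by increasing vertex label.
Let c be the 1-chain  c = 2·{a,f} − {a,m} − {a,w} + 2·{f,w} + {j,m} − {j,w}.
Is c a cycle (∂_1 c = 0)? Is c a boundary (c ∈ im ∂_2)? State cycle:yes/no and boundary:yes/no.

n_0=7 n_1=19 n_2=10  [Q]
∂1: piv[af,aj,am,at,aw,fz] rk=6  ker:fj,fm,ft,fw,jm,jt,jw,jz,mt,mw,mz,tw,tz
∂2: piv[afj,afw,ajw,fjm,fmw,jmt,jmz,mtz] rk=8  ker:fjw,jmw
∂1c = 0
c vs im∂2: residual ≠ 0 ⇒ not boundary

cycle:yes boundary:no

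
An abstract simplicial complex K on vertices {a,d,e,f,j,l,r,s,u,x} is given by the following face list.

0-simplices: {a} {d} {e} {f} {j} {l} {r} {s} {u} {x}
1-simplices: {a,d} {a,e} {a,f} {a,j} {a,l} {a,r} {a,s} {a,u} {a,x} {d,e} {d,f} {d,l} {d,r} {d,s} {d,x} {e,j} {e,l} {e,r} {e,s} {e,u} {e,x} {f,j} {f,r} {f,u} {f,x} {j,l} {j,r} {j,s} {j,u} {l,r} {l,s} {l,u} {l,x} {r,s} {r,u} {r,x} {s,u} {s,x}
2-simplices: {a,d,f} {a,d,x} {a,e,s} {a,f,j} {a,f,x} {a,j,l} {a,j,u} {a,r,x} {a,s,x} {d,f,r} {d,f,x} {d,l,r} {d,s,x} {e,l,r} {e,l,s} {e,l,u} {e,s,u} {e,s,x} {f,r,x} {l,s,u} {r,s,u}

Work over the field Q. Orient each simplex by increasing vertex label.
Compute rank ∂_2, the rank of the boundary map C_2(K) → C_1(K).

n_0=10 n_1=38 n_2=21  [Q]
∂1: piv[ad,ae,af,aj,al,ar,as,au,ax] rk=9  ker:de,df,dl,dr,ds,dx,ej,el,er,es,eu,ex,fj,fr,fu,fx,jl,jr,js,ju,lr,ls,lu,lx,rs,ru,rx,su,sx
∂2: piv[adf,adx,aes,afj,afx,ajl,aju,arx,asx,dfr,dlr,dsx,elr,els,elu,esu,esx,frx,rsu] rk=19  ker:dfx,lsu
rk∂_2=19

rank∂_2=19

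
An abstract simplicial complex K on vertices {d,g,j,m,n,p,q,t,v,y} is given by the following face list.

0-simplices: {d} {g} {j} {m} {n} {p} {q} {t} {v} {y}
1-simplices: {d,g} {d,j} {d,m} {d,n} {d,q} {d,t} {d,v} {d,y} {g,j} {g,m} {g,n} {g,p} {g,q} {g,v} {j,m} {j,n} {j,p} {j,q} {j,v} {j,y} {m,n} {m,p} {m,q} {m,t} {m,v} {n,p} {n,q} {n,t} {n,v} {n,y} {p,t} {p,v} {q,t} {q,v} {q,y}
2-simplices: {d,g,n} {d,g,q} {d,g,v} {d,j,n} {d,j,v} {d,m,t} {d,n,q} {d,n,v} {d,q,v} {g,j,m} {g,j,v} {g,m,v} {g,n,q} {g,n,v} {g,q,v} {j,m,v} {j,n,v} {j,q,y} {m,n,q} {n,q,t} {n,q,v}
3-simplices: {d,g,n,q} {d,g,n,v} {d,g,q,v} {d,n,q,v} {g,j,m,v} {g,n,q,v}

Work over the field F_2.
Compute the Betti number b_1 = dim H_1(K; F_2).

n_0=10 n_1=35 n_2=21 n_3=6  [Z2]
∂1: piv[dg,dj,dm,dn,dq,dt,dv,dy,gp] rk=9  ker:gj,gm,gn,gq,gv,jm,jn,jp,jq,jv,jy,mn,mp,mq,mt,mv,np,nq,nt,nv,ny,pt,pv,qt,qv,qy
∂2: piv[dgn,dgq,dgv,djn,djv,dmt,dnq,dnv,dqv,gjm,gjv,gmv,jqy,mnq,nqt] rk=15  ker:gnq,gnv,gqv,jmv,jnv,nqv
∂3: piv[dgnq,dgnv,dgqv,dnqv,gjmv] rk=5  ker:gnqv
b_1=(35−9)−15=11

b_1=11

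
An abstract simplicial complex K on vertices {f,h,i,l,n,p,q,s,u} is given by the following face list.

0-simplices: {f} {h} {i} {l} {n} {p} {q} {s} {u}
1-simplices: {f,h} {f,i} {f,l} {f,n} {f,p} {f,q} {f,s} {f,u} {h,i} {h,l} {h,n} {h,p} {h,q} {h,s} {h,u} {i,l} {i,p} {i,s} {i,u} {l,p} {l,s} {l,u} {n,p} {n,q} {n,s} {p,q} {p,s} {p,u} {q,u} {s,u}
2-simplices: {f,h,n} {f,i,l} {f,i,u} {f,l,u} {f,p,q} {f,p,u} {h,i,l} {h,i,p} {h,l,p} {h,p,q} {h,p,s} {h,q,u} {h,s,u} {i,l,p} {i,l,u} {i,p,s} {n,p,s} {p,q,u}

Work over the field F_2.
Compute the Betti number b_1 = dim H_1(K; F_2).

b_1=6

n_0=9 n_1=30 n_2=18  [Z2]
∂1: piv[fh,fi,fl,fn,fp,fq,fs,fu] rk=8  ker:hi,hl,hn,hp,hq,hs,hu,il,ip,is,iu,lp,ls,lu,np,nq,ns,pq,ps,pu,qu,su
∂2: piv[fhn,fil,fiu,flu,fpq,fpu,hil,hip,hlp,hpq,hps,hqu,hsu,ips,nps,pqu] rk=16  ker:ilp,ilu
b_1=(30−8)−16=6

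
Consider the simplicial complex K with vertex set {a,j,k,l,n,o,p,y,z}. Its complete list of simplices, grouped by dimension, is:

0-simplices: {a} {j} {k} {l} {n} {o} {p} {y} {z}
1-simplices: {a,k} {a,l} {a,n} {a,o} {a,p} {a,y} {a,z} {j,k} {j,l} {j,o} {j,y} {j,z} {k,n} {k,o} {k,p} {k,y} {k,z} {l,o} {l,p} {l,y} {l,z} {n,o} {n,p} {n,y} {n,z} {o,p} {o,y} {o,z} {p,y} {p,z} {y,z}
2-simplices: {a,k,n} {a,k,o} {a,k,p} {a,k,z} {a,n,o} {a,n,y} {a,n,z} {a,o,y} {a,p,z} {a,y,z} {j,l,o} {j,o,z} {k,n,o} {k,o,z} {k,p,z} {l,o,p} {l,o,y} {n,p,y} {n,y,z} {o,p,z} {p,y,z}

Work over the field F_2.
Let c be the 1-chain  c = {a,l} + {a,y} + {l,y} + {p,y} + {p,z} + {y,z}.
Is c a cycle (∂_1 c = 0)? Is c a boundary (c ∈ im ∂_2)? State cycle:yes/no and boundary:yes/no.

n_0=9 n_1=31 n_2=21  [Z2]
∂1: piv[ak,al,an,ao,ap,ay,az,jk] rk=8  ker:jl,jo,jy,jz,kn,ko,kp,ky,kz,lo,lp,ly,lz,no,np,ny,nz,op,oy,oz,py,pz,yz
∂2: piv[akn,ako,akp,akz,ano,any,anz,aoy,apz,ayz,jlo,joz,koz,lop,loy,npy,opz,pyz] rk=18  ker:kno,kpz,nyz
∂1c = 0
c vs im∂2: residual ≠ 0 ⇒ not boundary

cycle:yes boundary:no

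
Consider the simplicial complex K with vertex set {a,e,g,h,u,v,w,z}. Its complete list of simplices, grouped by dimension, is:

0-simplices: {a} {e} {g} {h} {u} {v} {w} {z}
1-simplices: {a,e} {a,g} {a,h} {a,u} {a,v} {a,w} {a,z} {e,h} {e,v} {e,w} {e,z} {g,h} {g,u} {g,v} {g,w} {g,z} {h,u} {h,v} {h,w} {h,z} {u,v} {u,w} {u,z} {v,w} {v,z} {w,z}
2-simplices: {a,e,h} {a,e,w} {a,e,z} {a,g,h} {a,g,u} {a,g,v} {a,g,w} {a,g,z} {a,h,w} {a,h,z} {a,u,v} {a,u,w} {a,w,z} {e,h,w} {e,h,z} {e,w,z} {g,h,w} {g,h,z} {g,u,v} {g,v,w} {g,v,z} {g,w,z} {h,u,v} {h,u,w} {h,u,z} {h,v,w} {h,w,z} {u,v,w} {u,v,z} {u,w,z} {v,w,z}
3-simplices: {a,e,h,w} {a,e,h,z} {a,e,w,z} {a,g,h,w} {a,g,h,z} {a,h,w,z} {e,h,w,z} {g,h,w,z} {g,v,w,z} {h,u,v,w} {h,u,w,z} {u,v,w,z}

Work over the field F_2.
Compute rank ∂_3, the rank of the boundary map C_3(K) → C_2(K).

rank∂_3=11

n_0=8 n_1=26 n_2=31 n_3=12  [Z2]
∂1: piv[ae,ag,ah,au,av,aw,az] rk=7  ker:eh,ev,ew,ez,gh,gu,gv,gw,gz,hu,hv,hw,hz,uv,uw,uz,vw,vz,wz
∂2: piv[aeh,aew,aez,agh,agu,agv,agw,agz,ahw,ahz,auv,auw,awz,gvw,gvz,huv,huw,huz] rk=18  ker:ehw,ehz,ewz,ghw,ghz,guv,gwz,hvw,hwz,uvw,uvz,uwz,vwz
∂3: piv[aehw,aehz,aewz,aghw,aghz,ahwz,ghwz,gvwz,huvw,huwz,uvwz] rk=11  ker:ehwz
rk∂_3=11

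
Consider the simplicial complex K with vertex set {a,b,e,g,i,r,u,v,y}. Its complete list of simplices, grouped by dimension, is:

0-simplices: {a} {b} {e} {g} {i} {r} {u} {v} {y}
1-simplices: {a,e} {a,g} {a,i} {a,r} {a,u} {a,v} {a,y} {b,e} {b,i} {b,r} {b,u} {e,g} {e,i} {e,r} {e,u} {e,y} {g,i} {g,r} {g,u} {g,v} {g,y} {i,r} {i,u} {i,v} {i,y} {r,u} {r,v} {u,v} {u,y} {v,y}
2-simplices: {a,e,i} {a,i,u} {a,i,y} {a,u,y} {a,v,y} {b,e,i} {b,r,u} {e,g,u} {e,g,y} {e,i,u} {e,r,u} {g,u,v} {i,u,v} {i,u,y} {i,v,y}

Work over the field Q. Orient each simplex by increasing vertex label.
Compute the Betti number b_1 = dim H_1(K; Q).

b_1=8

n_0=9 n_1=30 n_2=15  [Q]
∂1: piv[ae,ag,ai,ar,au,av,ay,be] rk=8  ker:bi,br,bu,eg,ei,er,eu,ey,gi,gr,gu,gv,gy,ir,iu,iv,iy,ru,rv,uv,uy,vy
∂2: piv[aei,aiu,aiy,auy,avy,bei,bru,egu,egy,eiu,eru,guv,iuv,ivy] rk=14  ker:iuy
b_1=(30−8)−14=8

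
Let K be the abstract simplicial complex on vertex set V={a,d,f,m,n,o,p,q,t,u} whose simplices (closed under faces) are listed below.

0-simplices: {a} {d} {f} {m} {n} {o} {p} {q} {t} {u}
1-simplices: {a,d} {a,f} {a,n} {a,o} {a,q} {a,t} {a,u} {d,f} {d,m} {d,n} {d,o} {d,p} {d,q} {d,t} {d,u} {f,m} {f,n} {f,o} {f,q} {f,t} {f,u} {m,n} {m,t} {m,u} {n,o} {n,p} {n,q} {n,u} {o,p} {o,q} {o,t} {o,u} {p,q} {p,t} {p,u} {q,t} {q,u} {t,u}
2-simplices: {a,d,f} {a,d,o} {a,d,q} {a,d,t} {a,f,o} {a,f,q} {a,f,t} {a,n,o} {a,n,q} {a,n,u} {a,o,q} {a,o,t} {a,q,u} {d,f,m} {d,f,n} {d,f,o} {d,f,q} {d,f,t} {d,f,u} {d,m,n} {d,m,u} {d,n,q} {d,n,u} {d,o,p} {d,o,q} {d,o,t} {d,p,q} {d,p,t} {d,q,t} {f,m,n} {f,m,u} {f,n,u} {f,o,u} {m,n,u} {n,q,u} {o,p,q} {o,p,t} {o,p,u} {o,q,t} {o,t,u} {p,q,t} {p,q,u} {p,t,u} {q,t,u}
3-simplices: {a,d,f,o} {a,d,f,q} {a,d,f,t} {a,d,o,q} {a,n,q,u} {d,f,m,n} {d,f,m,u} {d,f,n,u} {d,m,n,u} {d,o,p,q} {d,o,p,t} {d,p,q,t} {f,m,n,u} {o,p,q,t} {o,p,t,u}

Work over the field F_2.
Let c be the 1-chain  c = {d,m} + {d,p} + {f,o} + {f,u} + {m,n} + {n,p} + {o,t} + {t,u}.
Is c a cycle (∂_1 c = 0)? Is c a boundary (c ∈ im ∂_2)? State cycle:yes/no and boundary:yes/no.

cycle:yes boundary:no

n_0=10 n_1=38 n_2=44 n_3=15  [Z2]
∂1: piv[ad,af,an,ao,aq,at,au,dm,dp] rk=9  ker:df,dn,do,dq,dt,du,fm,fn,fo,fq,ft,fu,mn,mt,mu,no,np,nq,nu,op,oq,ot,ou,pq,pt,pu,qt,qu,tu
∂2: piv[adf,ado,adq,adt,afo,afq,aft,ano,anq,anu,aoq,aot,aqu,dfm,dfn,dfu,dmn,dmu,dnq,dnu,dop,dpq,dpt,dqt,fou,opu,otu] rk=27  ker:dfo,dfq,dft,doq,dot,fmn,fmu,fnu,mnu,nqu,opq,opt,oqt,pqt,pqu,ptu,qtu
∂3: piv[adfo,adfq,adft,adoq,anqu,dfmn,dfmu,dfnu,dmnu,dopq,dopt,dpqt,opqt,optu] rk=14  ker:fmnu
∂1c = 0
c vs im∂2: residual ≠ 0 ⇒ not boundary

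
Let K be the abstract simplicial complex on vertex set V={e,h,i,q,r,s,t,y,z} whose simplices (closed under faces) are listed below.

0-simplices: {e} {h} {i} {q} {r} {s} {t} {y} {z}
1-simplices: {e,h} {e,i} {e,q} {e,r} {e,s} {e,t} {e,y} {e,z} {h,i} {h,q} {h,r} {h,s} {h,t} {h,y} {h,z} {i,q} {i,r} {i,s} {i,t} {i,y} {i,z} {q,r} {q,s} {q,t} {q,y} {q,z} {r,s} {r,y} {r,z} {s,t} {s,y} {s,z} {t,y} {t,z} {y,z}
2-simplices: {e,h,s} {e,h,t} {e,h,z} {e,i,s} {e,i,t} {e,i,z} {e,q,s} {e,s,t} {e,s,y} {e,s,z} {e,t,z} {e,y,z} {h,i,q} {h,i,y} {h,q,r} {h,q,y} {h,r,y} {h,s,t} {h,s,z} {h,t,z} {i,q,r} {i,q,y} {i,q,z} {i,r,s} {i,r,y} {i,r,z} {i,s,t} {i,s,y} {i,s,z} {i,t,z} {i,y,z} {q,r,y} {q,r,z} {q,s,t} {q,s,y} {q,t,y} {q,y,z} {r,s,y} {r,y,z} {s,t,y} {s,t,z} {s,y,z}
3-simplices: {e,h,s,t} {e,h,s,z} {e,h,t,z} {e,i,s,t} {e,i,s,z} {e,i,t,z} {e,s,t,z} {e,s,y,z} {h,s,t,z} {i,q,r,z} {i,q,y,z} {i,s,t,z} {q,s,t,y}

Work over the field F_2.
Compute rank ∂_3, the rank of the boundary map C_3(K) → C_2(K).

n_0=9 n_1=35 n_2=42 n_3=13  [Z2]
∂1: piv[eh,ei,eq,er,es,et,ey,ez] rk=8  ker:hi,hq,hr,hs,ht,hy,hz,iq,ir,is,it,iy,iz,qr,qs,qt,qy,qz,rs,ry,rz,st,sy,sz,ty,tz,yz
∂2: piv[ehs,eht,ehz,eis,eit,eiz,eqs,est,esy,esz,etz,eyz,hiq,hiy,hqr,hqy,hry,iqr,iqz,irs,irz,isy,qst,qsy,qty] rk=25  ker:hst,hsz,htz,iqy,iry,ist,isz,itz,iyz,qry,qrz,qyz,rsy,ryz,sty,stz,syz
∂3: piv[ehst,ehsz,ehtz,eist,eisz,eitz,estz,esyz,iqrz,iqyz,qsty] rk=11  ker:hstz,istz
rk∂_3=11

rank∂_3=11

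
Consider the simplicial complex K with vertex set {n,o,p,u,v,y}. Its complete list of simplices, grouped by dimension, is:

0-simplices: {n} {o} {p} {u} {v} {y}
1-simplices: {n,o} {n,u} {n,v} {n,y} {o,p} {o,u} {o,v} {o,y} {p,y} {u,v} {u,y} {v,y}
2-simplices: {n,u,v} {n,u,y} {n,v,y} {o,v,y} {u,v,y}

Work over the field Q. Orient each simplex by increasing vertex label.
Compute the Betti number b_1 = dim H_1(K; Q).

n_0=6 n_1=12 n_2=5  [Q]
∂1: piv[no,nu,nv,ny,op] rk=5  ker:ou,ov,oy,py,uv,uy,vy
∂2: piv[nuv,nuy,nvy,ovy] rk=4  ker:uvy
b_1=(12−5)−4=3

b_1=3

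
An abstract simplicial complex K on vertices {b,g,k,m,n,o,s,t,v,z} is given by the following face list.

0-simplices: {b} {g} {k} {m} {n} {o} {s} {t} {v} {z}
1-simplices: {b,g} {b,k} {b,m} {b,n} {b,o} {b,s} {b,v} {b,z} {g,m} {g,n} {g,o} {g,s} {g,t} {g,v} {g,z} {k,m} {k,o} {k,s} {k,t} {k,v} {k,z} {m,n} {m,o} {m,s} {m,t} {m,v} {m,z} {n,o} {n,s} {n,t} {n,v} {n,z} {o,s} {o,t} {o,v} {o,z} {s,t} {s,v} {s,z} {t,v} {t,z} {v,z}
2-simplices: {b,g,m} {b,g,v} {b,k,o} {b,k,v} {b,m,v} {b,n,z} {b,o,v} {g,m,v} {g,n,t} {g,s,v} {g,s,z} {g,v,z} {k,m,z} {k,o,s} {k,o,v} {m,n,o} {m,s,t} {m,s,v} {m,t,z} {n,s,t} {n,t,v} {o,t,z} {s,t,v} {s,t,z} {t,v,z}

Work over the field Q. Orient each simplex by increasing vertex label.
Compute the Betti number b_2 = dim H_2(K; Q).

n_0=10 n_1=42 n_2=25  [Q]
∂1: piv[bg,bk,bm,bn,bo,bs,bv,bz,gt] rk=9  ker:gm,gn,go,gs,gv,gz,km,ko,ks,kt,kv,kz,mn,mo,ms,mt,mv,mz,no,ns,nt,nv,nz,os,ot,ov,oz,st,sv,sz,tv,tz,vz
∂2: piv[bgm,bgv,bko,bkv,bmv,bnz,bov,gnt,gsv,gsz,gvz,kmz,kos,mno,mst,msv,mtz,nst,ntv,otz,stv,stz] rk=22  ker:gmv,kov,tvz
b_2=(25−22)−0=3

b_2=3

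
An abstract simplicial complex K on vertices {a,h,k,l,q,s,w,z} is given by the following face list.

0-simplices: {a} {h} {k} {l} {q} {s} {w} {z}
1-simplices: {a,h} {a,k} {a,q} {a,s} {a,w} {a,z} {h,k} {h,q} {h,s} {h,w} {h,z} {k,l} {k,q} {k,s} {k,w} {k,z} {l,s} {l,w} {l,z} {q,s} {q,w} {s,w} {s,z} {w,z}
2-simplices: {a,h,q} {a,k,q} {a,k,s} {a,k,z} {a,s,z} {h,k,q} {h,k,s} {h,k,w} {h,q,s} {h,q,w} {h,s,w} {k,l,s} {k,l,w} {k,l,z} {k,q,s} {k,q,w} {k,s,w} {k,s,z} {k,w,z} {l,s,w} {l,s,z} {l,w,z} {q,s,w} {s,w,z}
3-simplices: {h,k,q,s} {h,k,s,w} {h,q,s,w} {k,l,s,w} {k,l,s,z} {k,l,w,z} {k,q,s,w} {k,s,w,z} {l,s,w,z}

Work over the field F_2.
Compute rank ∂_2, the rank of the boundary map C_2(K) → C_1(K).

rank∂_2=15

n_0=8 n_1=24 n_2=24 n_3=9  [Z2]
∂1: piv[ah,ak,aq,as,aw,az,kl] rk=7  ker:hk,hq,hs,hw,hz,kq,ks,kw,kz,ls,lw,lz,qs,qw,sw,sz,wz
∂2: piv[ahq,akq,aks,akz,asz,hkq,hks,hkw,hqs,hqw,hsw,kls,klw,klz,kwz] rk=15  ker:kqs,kqw,ksw,ksz,lsw,lsz,lwz,qsw,swz
∂3: piv[hkqs,hksw,hqsw,klsw,klsz,klwz,kqsw,kswz] rk=8  ker:lswz
rk∂_2=15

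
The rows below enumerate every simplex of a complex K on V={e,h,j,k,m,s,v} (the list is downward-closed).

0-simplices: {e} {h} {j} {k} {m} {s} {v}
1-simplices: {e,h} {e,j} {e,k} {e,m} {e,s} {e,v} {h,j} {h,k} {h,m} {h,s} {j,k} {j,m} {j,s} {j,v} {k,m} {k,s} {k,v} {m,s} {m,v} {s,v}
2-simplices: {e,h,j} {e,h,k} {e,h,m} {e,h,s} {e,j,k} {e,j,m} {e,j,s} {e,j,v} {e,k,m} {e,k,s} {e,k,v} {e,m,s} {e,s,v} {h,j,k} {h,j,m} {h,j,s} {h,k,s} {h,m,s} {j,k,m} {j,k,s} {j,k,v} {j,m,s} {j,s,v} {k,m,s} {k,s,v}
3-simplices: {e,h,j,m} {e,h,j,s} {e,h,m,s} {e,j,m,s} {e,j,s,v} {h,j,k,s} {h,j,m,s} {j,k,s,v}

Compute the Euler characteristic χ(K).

n_0=7 n_1=20 n_2=25 n_3=8
χ=+7−20+25−8=4

χ(K)=4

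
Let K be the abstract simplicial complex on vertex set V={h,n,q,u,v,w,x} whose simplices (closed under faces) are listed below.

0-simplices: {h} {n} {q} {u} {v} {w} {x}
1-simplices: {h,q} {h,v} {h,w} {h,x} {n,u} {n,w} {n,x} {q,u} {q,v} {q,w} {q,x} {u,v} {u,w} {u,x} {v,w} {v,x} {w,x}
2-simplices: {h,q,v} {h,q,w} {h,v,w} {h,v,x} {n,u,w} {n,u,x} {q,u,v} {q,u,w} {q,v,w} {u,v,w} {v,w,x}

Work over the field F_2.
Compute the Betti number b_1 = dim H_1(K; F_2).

n_0=7 n_1=17 n_2=11  [Z2]
∂1: piv[hq,hv,hw,hx,nu,nw] rk=6  ker:nx,qu,qv,qw,qx,uv,uw,ux,vw,vx,wx
∂2: piv[hqv,hqw,hvw,hvx,nuw,nux,quv,quw,vwx] rk=9  ker:qvw,uvw
b_1=(17−6)−9=2

b_1=2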